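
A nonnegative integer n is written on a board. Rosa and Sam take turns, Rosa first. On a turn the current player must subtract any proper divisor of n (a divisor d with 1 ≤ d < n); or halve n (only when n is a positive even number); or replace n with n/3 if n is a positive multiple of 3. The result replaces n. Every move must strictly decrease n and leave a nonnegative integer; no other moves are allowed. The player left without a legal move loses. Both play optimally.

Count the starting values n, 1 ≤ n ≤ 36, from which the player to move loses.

Classify positions by backward induction: terminal positions (no move available) are L. From any other position, the mover wins iff some move reaches an L.
n=0: no move → L
n=1: no move → L
n=2: W (go to 1, an L position)
n=3: W (go to 1, an L position)
n=4: L (options 2(W), 3(W) are all W)
n=5: W (go to 4, an L position)
n=6: W (go to 4, an L position)
n=7: L (sole option 6(W) is W)
n=8: W (go to 4, an L position)
n=9: L (options 3(W), 6(W), 8(W) are all W)
n=10: W (go to 9, an L position)
n=11: L (sole option 10(W) is W)
n=12: W (go to 4, an L position)
n=13: L (sole option 12(W) is W)
n=14: W (go to 7, an L position)
n=15: L (options 5(W), 10(W), 12(W), 14(W) are all W)
n=16: W (go to 15, an L position)
n=17: L (sole option 16(W) is W)
n=18: W (go to 9, an L position)
n=19: L (sole option 18(W) is W)
n=20: W (go to 15, an L position)
n=21: W (go to 7, an L position)
n=22: W (go to 11, an L position)
n=23: L (sole option 22(W) is W)
n=24: W (go to 23, an L position)
n=25: L (options 20(W), 24(W) are all W)
n=26: W (go to 13, an L position)
n=27: W (go to 9, an L position)
n=28: L (options 14(W), 21(W), 24(W), 26(W), 27(W) are all W)
n=29: W (go to 28, an L position)
n=30: W (go to 15, an L position)
n=31: L (sole option 30(W) is W)
n=32: W (go to 28, an L position)
n=33: W (go to 11, an L position)
n=34: W (go to 17, an L position)
n=35: W (go to 28, an L position)
n=36: L (options 12(W), 18(W), 24(W), 27(W), 30(W), 32(W), 33(W), 34(W), 35(W) are all W)
L entries with 1 ≤ n ≤ 36 (n=0 is outside the asked range and is not counted): n = 1, 4, 7, 9, 11, 13, 15, 17, 19, 23, 25, 28, 31, 36; that makes 14.

14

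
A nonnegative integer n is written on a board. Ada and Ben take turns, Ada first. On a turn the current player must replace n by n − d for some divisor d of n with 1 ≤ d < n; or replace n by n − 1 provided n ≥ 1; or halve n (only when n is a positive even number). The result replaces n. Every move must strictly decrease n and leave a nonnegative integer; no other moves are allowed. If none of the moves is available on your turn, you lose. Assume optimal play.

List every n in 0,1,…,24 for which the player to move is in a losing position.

Build the W/L table. Terminal = L. A non-terminal position is W if it has a move to some L; otherwise it is L.
n=0: no move → L
n=1: can move to 0, which is L ⇒ W
n=2: the only move is to 1(W), a W ⇒ L
n=3: can move to 2, which is L ⇒ W
n=4: can move to 2, which is L ⇒ W
n=5: the only move is to 4(W), a W ⇒ L
n=6: can move to 5, which is L ⇒ W
n=7: the only move is to 6(W), a W ⇒ L
n=8: can move to 7, which is L ⇒ W
n=9: moves to 6(W), 8(W); every one is W ⇒ L
n=10: can move to 5, which is L ⇒ W
n=11: the only move is to 10(W), a W ⇒ L
n=12: can move to 9, which is L ⇒ W
n=13: the only move is to 12(W), a W ⇒ L
n=14: can move to 7, which is L ⇒ W
n=15: moves to 10(W), 12(W), 14(W); every one is W ⇒ L
n=16: can move to 15, which is L ⇒ W
n=17: the only move is to 16(W), a W ⇒ L
n=18: can move to 9, which is L ⇒ W
n=19: the only move is to 18(W), a W ⇒ L
n=20: can move to 15, which is L ⇒ W
n=21: moves to 14(W), 18(W), 20(W); every one is W ⇒ L
n=22: can move to 11, which is L ⇒ W
n=23: the only move is to 22(W), a W ⇒ L
n=24: can move to 21, which is L ⇒ W
Reading off the rows marked L gives the requested list; there are 12 such values of n.

0, 2, 5, 7, 9, 11, 13, 15, 17, 19, 21, 23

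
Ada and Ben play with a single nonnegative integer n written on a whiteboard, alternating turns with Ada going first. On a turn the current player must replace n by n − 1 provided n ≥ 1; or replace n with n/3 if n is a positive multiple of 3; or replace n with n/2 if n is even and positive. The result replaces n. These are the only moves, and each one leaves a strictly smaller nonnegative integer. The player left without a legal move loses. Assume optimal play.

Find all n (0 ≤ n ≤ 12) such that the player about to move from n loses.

Positions with no move are L. A position that does have a move is losing for the player to move precisely when every available move leads to a winning position for the opponent. Fill in the labels:
n=0: no move → L
n=1: →0(L), so W
n=2: →1(W) only, which is W, so L
n=3: →2(L), so W
n=4: →2(L), so W
n=5: →4(W) only, which is W, so L
n=6: →2(L), so W
n=7: →6(W) only, which is W, so L
n=8: →7(L), so W
n=9: →3(W), 8(W) — all W, so L
n=10: →5(L), so W
n=11: →10(W) only, which is W, so L
n=12: →11(L), so W
Reading off the rows marked L gives the requested list; there are 6 such values of n.

0, 2, 5, 7, 9, 11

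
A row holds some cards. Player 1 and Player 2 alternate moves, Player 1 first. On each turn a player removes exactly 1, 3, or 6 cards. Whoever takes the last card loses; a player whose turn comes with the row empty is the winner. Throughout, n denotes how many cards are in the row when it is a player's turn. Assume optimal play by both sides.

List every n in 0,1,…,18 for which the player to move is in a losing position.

Use the standard recursion: the mover wins at a terminal position; elsewhere, the mover wins exactly when some move hands the opponent an L position.
n=0: no move; the opponent has just taken the last card and therefore loses → W
n=1: →0(W) only, which is W, so L
n=2: →1(L), so W
n=3: →2(W), 0(W) — all W, so L
n=4: →3(L), so W
n=5: →4(W), 2(W) — all W, so L
n=6: →5(L), so W
n=7: →1(L), so W
n=8: →5(L), so W
n=9: →3(L), so W
n=10: →9(W), 7(W), 4(W) — all W, so L
n=11: →10(L), so W
n=12: →11(W), 9(W), 6(W) — all W, so L
n=13: →12(L), so W
n=14: →13(W), 11(W), 8(W) — all W, so L
n=15: →14(L), so W
n=16: →10(L), so W
n=17: →14(L), so W
n=18: →12(L), so W
Reading off the rows marked L gives the requested list; there are 6 such values of n.

1, 3, 5, 10, 12, 14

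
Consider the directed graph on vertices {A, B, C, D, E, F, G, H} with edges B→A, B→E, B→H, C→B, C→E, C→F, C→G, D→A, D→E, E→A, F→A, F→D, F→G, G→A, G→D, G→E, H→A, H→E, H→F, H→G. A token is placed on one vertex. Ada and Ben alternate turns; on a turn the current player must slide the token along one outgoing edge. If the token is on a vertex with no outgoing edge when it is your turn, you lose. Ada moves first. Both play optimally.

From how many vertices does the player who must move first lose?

2

Positions with no move are L. A position that does have a move is losing for the player to move precisely when every available move leads to a winning position for the opponent. Fill in the labels:
Every edge goes from a vertex to one that appears earlier in the order A, E, D, G, F, H, B, C, so processing vertices in that order labels each vertex after all of its successors.
A: no outgoing edge → L
E: →A(L), so W
D: →A(L), so W
G: →A(L), so W
F: →A(L), so W
H: →A(L), so W
B: →A(L), so W
C: →B(W), F(W), G(W), E(W) — all W, so L
The L vertices are A, C; that is 2 in all.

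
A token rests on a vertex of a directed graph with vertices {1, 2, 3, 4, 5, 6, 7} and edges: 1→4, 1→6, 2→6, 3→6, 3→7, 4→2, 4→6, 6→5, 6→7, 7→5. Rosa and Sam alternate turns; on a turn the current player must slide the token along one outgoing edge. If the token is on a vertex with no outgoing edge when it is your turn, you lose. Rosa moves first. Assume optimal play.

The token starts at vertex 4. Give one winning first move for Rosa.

Move to 2.

Work bottom-up. With no move the player to move loses. Otherwise the position is W if at least one move leads to an L position for the opponent, and L if every move leads to a W.
Every edge goes from a vertex to one that appears earlier in the order 5, 7, 6, 3, 2, 4, 1, so processing vertices in that order labels each vertex after all of its successors.
5: no outgoing edge → L
7: reaches L-position 5 → W
6: reaches L-position 5 → W
3: only reaches 6(W), 7(W), all W → L
2: only reaches 6(W), which is W → L
4: reaches L-position 2 → W
1: only reaches 4(W), 6(W), all W → L
From 4, the L positions reachable in one move are: 2.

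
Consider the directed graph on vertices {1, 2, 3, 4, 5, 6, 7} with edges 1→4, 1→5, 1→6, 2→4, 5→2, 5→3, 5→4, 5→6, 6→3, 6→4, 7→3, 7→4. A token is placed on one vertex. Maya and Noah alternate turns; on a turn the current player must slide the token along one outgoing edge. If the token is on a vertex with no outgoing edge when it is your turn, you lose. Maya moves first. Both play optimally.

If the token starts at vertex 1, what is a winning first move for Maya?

Build the W/L table. Terminal = L. A non-terminal position is W if it has a move to some L; otherwise it is L.
Every edge goes from a vertex to one that appears earlier in the order 3, 4, 6, 7, 2, 5, 1, so processing vertices in that order labels each vertex after all of its successors.
3: no outgoing edge → L
4: no outgoing edge → L
6: W (go to 4, an L position)
7: W (go to 4, an L position)
2: W (go to 4, an L position)
5: W (go to 4, an L position)
1: W (go to 4, an L position)
From 1, the L positions reachable in one move are: 4.

Move to 4.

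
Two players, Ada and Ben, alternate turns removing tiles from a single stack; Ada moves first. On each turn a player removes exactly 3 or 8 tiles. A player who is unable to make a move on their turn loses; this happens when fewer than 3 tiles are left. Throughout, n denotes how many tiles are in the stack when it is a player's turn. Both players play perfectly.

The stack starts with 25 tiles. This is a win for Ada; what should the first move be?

Remove 3, leaving 22.

Label each position W (a win for the player to move) or L (a loss). A position with no legal move is L; any other position is W exactly when some move reaches an L, and L when every move reaches a W.
n=0: no move → L
n=1: no move → L
n=2: no move → L
n=3: can move to 0, which is L ⇒ W
n=4: can move to 1, which is L ⇒ W
n=5: can move to 2, which is L ⇒ W
n=6: the only move is to 3(W), a W ⇒ L
n=7: the only move is to 4(W), a W ⇒ L
n=8: can move to 0, which is L ⇒ W
n=9: can move to 6, which is L ⇒ W
n=10: can move to 7, which is L ⇒ W
n=11: moves to 8(W), 3(W); every one is W ⇒ L
n=12: moves to 9(W), 4(W); every one is W ⇒ L
n=13: moves to 10(W), 5(W); every one is W ⇒ L
n=14: can move to 11, which is L ⇒ W
n=15: can move to 12, which is L ⇒ W
n=16: can move to 13, which is L ⇒ W
n=17: moves to 14(W), 9(W); every one is W ⇒ L
n=18: moves to 15(W), 10(W); every one is W ⇒ L
n=19: can move to 11, which is L ⇒ W
n=20: can move to 17, which is L ⇒ W
n=21: can move to 18, which is L ⇒ W
n=22: moves to 19(W), 14(W); every one is W ⇒ L
n=23: moves to 20(W), 15(W); every one is W ⇒ L
n=24: moves to 21(W), 16(W); every one is W ⇒ L
n=25: can move to 22, which is L ⇒ W
From 25, the L positions reachable in one move are: 22, 17. Any move reaching one of these is winning.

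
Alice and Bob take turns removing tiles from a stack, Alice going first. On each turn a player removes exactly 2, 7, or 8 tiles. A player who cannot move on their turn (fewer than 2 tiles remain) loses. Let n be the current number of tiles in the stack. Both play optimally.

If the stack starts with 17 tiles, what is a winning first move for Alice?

Remove 2, leaving 15.

Compute win/loss labels from the base case upward. A position with no move is L. Any other position is W if it can reach an L in one move, else L.
n=0: no move → L
n=1: no move → L
n=2: reaches L-position 0 → W
n=3: reaches L-position 1 → W
n=4: only reaches 2(W), which is W → L
n=5: only reaches 3(W), which is W → L
n=6: reaches L-position 4 → W
n=7: reaches L-position 5 → W
n=8: reaches L-position 1 → W
n=9: reaches L-position 1 → W
n=10: only reaches 8(W), 3(W), 2(W), all W → L
n=11: reaches L-position 4 → W
n=12: reaches L-position 10 → W
n=13: reaches L-position 5 → W
n=14: only reaches 12(W), 7(W), 6(W), all W → L
n=15: only reaches 13(W), 8(W), 7(W), all W → L
n=16: reaches L-position 14 → W
n=17: reaches L-position 15 → W
From 17, the L positions reachable in one move are: 15, 10. Any move reaching one of these is winning.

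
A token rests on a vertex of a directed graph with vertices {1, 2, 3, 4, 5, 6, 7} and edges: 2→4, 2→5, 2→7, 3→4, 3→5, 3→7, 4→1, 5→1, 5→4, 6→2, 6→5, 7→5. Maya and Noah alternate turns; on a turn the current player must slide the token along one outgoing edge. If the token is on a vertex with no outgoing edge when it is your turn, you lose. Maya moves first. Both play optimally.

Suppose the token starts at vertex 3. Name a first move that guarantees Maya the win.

Compute win/loss labels from the base case upward. A position with no move is L. Any other position is W if it can reach an L in one move, else L.
Every edge goes from a vertex to one that appears earlier in the order 1, 4, 5, 7, 3, 2, 6, so processing vertices in that order labels each vertex after all of its successors.
1: no outgoing edge → L
4: can move to 1, which is L ⇒ W
5: can move to 1, which is L ⇒ W
7: the only move is to 5(W), a W ⇒ L
3: can move to 7, which is L ⇒ W
2: can move to 7, which is L ⇒ W
6: moves to 2(W), 5(W); every one is W ⇒ L
From 3, the L positions reachable in one move are: 7.

Move to 7.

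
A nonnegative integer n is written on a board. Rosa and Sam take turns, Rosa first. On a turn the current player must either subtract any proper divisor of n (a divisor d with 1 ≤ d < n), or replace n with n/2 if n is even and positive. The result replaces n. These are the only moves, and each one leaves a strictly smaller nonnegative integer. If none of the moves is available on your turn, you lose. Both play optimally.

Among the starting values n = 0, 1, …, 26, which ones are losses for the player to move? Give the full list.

0, 1, 3, 5, 7, 9, 11, 13, 15, 17, 19, 21, 23, 25

Use the standard recursion: the mover loses at a terminal position; elsewhere, the mover wins exactly when some move hands the opponent an L position.
n=0: no move → L
n=1: no move → L
n=2: W (go to 1, an L position)
n=3: L (sole option 2(W) is W)
n=4: W (go to 3, an L position)
n=5: L (sole option 4(W) is W)
n=6: W (go to 3, an L position)
n=7: L (sole option 6(W) is W)
n=8: W (go to 7, an L position)
n=9: L (options 6(W), 8(W) are all W)
n=10: W (go to 5, an L position)
n=11: L (sole option 10(W) is W)
n=12: W (go to 9, an L position)
n=13: L (sole option 12(W) is W)
n=14: W (go to 7, an L position)
n=15: L (options 10(W), 12(W), 14(W) are all W)
n=16: W (go to 15, an L position)
n=17: L (sole option 16(W) is W)
n=18: W (go to 9, an L position)
n=19: L (sole option 18(W) is W)
n=20: W (go to 15, an L position)
n=21: L (options 14(W), 18(W), 20(W) are all W)
n=22: W (go to 11, an L position)
n=23: L (sole option 22(W) is W)
n=24: W (go to 21, an L position)
n=25: L (options 20(W), 24(W) are all W)
n=26: W (go to 13, an L position)
The losing starting values of n are exactly the entries labelled L in this table (14 of them).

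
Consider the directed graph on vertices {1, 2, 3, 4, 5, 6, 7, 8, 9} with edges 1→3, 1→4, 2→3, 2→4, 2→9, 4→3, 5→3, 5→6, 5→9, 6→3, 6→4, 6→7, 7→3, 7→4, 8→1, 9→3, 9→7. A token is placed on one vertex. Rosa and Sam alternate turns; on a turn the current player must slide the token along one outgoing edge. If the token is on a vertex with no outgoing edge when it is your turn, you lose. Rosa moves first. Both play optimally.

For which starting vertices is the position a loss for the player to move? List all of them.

Classify positions by backward induction: terminal positions (no move available) are L. From any other position, the mover wins iff some move reaches an L.
Every edge goes from a vertex to one that appears earlier in the order 3, 4, 7, 1, 8, 6, 9, 5, 2, so processing vertices in that order labels each vertex after all of its successors.
3: no outgoing edge → L
4: can move to 3, which is L ⇒ W
7: can move to 3, which is L ⇒ W
1: can move to 3, which is L ⇒ W
8: the only move is to 1(W), a W ⇒ L
6: can move to 3, which is L ⇒ W
9: can move to 3, which is L ⇒ W
5: can move to 3, which is L ⇒ W
2: can move to 3, which is L ⇒ W
The losing starting vertices are exactly the entries labelled L in this table (2 of them).

3, 8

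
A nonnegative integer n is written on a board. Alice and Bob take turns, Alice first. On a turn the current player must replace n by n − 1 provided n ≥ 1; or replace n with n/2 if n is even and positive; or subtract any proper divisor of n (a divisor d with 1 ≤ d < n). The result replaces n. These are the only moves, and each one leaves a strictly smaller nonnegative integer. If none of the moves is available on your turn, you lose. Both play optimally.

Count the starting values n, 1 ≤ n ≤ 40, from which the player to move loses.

19

Positions with no move are L. A position that does have a move is losing for the player to move precisely when every available move leads to a winning position for the opponent. Fill in the labels:
n=0: no move → L
n=1: →0(L), so W
n=2: →1(W) only, which is W, so L
n=3: →2(L), so W
n=4: →2(L), so W
n=5: →4(W) only, which is W, so L
n=6: →5(L), so W
n=7: →6(W) only, which is W, so L
n=8: →7(L), so W
n=9: →6(W), 8(W) — all W, so L
n=10: →5(L), so W
n=11: →10(W) only, which is W, so L
n=12: →9(L), so W
n=13: →12(W) only, which is W, so L
n=14: →7(L), so W
n=15: →10(W), 12(W), 14(W) — all W, so L
n=16: →15(L), so W
n=17: →16(W) only, which is W, so L
n=18: →9(L), so W
n=19: →18(W) only, which is W, so L
n=20: →15(L), so W
n=21: →14(W), 18(W), 20(W) — all W, so L
n=22: →11(L), so W
n=23: →22(W) only, which is W, so L
n=24: →21(L), so W
n=25: →20(W), 24(W) — all W, so L
n=26: →13(L), so W
n=27: →18(W), 24(W), 26(W) — all W, so L
n=28: →21(L), so W
n=29: →28(W) only, which is W, so L
n=30: →15(L), so W
n=31: →30(W) only, which is W, so L
n=32: →31(L), so W
n=33: →22(W), 30(W), 32(W) — all W, so L
n=34: →17(L), so W
n=35: →28(W), 30(W), 34(W) — all W, so L
n=36: →27(L), so W
n=37: →36(W) only, which is W, so L
n=38: →19(L), so W
n=39: →26(W), 36(W), 38(W) — all W, so L
n=40: →35(L), so W
L entries with 1 ≤ n ≤ 40 (n=0 is outside the asked range and is not counted): n = 2, 5, 7, 9, 11, 13, 15, 17, 19, 21, 23, 25, 27, 29, 31, 33, 35, 37, 39; that makes 19.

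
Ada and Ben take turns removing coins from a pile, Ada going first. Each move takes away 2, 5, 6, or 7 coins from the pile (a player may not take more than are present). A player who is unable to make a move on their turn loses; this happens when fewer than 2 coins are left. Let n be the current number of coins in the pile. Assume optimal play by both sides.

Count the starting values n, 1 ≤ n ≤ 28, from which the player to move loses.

8

Positions with no move are L. A position that does have a move is losing for the player to move precisely when every available move leads to a winning position for the opponent. Fill in the labels:
n=0: no move → L
n=1: no move → L
n=2: can move to 0, which is L ⇒ W
n=3: can move to 1, which is L ⇒ W
n=4: the only move is to 2(W), a W ⇒ L
n=5: can move to 0, which is L ⇒ W
n=6: can move to 4, which is L ⇒ W
n=7: can move to 1, which is L ⇒ W
n=8: can move to 1, which is L ⇒ W
n=9: can move to 4, which is L ⇒ W
n=10: can move to 4, which is L ⇒ W
n=11: can move to 4, which is L ⇒ W
n=12: moves to 10(W), 7(W), 6(W), 5(W); every one is W ⇒ L
n=13: moves to 11(W), 8(W), 7(W), 6(W); every one is W ⇒ L
n=14: can move to 12, which is L ⇒ W
n=15: can move to 13, which is L ⇒ W
n=16: moves to 14(W), 11(W), 10(W), 9(W); every one is W ⇒ L
n=17: can move to 12, which is L ⇒ W
n=18: can move to 16, which is L ⇒ W
n=19: can move to 13, which is L ⇒ W
n=20: can move to 13, which is L ⇒ W
n=21: can move to 16, which is L ⇒ W
n=22: can move to 16, which is L ⇒ W
n=23: can move to 16, which is L ⇒ W
n=24: moves to 22(W), 19(W), 18(W), 17(W); every one is W ⇒ L
n=25: moves to 23(W), 20(W), 19(W), 18(W); every one is W ⇒ L
n=26: can move to 24, which is L ⇒ W
n=27: can move to 25, which is L ⇒ W
n=28: moves to 26(W), 23(W), 22(W), 21(W); every one is W ⇒ L
L entries with 1 ≤ n ≤ 28 (n=0 is outside the asked range and is not counted): n = 1, 4, 12, 13, 16, 24, 25, 28; that makes 8.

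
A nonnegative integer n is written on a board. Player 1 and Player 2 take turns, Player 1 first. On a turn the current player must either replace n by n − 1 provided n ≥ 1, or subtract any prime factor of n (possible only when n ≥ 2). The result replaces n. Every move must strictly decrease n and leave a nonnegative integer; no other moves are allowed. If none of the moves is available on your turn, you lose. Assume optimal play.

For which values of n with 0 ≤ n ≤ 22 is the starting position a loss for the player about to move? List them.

Classify positions by backward induction: terminal positions (no move available) are L. From any other position, the mover wins iff some move reaches an L.
n=0: no move → L
n=1: reaches L-position 0 → W
n=2: reaches L-position 0 → W
n=3: reaches L-position 0 → W
n=4: only reaches 2(W), 3(W), all W → L
n=5: reaches L-position 0 → W
n=6: reaches L-position 4 → W
n=7: reaches L-position 0 → W
n=8: only reaches 6(W), 7(W), all W → L
n=9: reaches L-position 8 → W
n=10: reaches L-position 8 → W
n=11: reaches L-position 0 → W
n=12: only reaches 9(W), 10(W), 11(W), all W → L
n=13: reaches L-position 0 → W
n=14: reaches L-position 12 → W
n=15: reaches L-position 12 → W
n=16: only reaches 14(W), 15(W), all W → L
n=17: reaches L-position 0 → W
n=18: reaches L-position 16 → W
n=19: reaches L-position 0 → W
n=20: only reaches 15(W), 18(W), 19(W), all W → L
n=21: reaches L-position 20 → W
n=22: reaches L-position 20 → W
The losing starting values of n are exactly the entries labelled L in this table (6 of them).

0, 4, 8, 12, 16, 20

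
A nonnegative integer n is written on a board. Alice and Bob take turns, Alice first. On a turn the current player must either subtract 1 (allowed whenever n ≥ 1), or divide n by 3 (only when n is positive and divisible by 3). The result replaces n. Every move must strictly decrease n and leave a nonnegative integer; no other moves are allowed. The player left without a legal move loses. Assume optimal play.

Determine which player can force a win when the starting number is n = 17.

Compute win/loss labels from the base case upward. A position with no move is L. Any other position is W if it can reach an L in one move, else L.
n=0: no move → L
n=1: can move to 0, which is L ⇒ W
n=2: the only move is to 1(W), a W ⇒ L
n=3: can move to 2, which is L ⇒ W
n=4: the only move is to 3(W), a W ⇒ L
n=5: can move to 4, which is L ⇒ W
n=6: can move to 2, which is L ⇒ W
n=7: the only move is to 6(W), a W ⇒ L
n=8: can move to 7, which is L ⇒ W
n=9: moves to 3(W), 8(W); every one is W ⇒ L
n=10: can move to 9, which is L ⇒ W
n=11: the only move is to 10(W), a W ⇒ L
n=12: can move to 4, which is L ⇒ W
n=13: the only move is to 12(W), a W ⇒ L
n=14: can move to 13, which is L ⇒ W
n=15: moves to 5(W), 14(W); every one is W ⇒ L
n=16: can move to 15, which is L ⇒ W
n=17: the only move is to 16(W), a W ⇒ L
Every move from 17 reaches a W position, so the mover loses.

Bob wins.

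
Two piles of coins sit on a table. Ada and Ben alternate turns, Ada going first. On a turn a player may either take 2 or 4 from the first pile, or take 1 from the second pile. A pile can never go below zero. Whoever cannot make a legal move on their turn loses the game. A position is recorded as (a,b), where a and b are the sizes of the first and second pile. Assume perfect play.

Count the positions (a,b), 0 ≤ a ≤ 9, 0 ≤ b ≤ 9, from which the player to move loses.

Positions with no move are L. A position that does have a move is losing for the player to move precisely when every available move leads to a winning position for the opponent. Fill in the labels:
Every move lowers a or b (never raises either), so fill the grid row by row in increasing a, and left to right within a row: each cell's successors are then already labelled.
      b=0  b=1  b=2  b=3  b=4  b=5  b=6  b=7  b=8  b=9
a=0:    L    W    L    W    L    W    L    W    L    W
a=1:    L    W    L    W    L    W    L    W    L    W
a=2:    W    L    W    L    W    L    W    L    W    L
a=3:    W    L    W    L    W    L    W    L    W    L
a=4:    W    W    W    W    W    W    W    W    W    W
a=5:    W    W    W    W    W    W    W    W    W    W
a=6:    L    W    L    W    L    W    L    W    L    W
a=7:    L    W    L    W    L    W    L    W    L    W
a=8:    W    L    W    L    W    L    W    L    W    L
a=9:    W    L    W    L    W    L    W    L    W    L
Cells with no legal move (terminal, hence L): (0,0), (1,0).
The remaining L cells, each justified by listing all of its moves:
(0,2): the only move is to (0,1)(W), a W ⇒ L
(0,4): the only move is to (0,3)(W), a W ⇒ L
(0,6): the only move is to (0,5)(W), a W ⇒ L
(0,8): the only move is to (0,7)(W), a W ⇒ L
(1,2): the only move is to (1,1)(W), a W ⇒ L
(1,4): the only move is to (1,3)(W), a W ⇒ L
(1,6): the only move is to (1,5)(W), a W ⇒ L
(1,8): the only move is to (1,7)(W), a W ⇒ L
(2,1): moves to (0,1)(W), (2,0)(W); every one is W ⇒ L
(2,3): moves to (0,3)(W), (2,2)(W); every one is W ⇒ L
(2,5): moves to (0,5)(W), (2,4)(W); every one is W ⇒ L
(2,7): moves to (0,7)(W), (2,6)(W); every one is W ⇒ L
(2,9): moves to (0,9)(W), (2,8)(W); every one is W ⇒ L
(3,1): moves to (1,1)(W), (3,0)(W); every one is W ⇒ L
(3,3): moves to (1,3)(W), (3,2)(W); every one is W ⇒ L
(3,5): moves to (1,5)(W), (3,4)(W); every one is W ⇒ L
(3,7): moves to (1,7)(W), (3,6)(W); every one is W ⇒ L
(3,9): moves to (1,9)(W), (3,8)(W); every one is W ⇒ L
(6,0): moves to (4,0)(W), (2,0)(W); every one is W ⇒ L
(6,2): moves to (4,2)(W), (2,2)(W), (6,1)(W); every one is W ⇒ L
(6,4): moves to (4,4)(W), (2,4)(W), (6,3)(W); every one is W ⇒ L
(6,6): moves to (4,6)(W), (2,6)(W), (6,5)(W); every one is W ⇒ L
(6,8): moves to (4,8)(W), (2,8)(W), (6,7)(W); every one is W ⇒ L
(7,0): moves to (5,0)(W), (3,0)(W); every one is W ⇒ L
(7,2): moves to (5,2)(W), (3,2)(W), (7,1)(W); every one is W ⇒ L
(7,4): moves to (5,4)(W), (3,4)(W), (7,3)(W); every one is W ⇒ L
(7,6): moves to (5,6)(W), (3,6)(W), (7,5)(W); every one is W ⇒ L
(7,8): moves to (5,8)(W), (3,8)(W), (7,7)(W); every one is W ⇒ L
(8,1): moves to (6,1)(W), (4,1)(W), (8,0)(W); every one is W ⇒ L
(8,3): moves to (6,3)(W), (4,3)(W), (8,2)(W); every one is W ⇒ L
(8,5): moves to (6,5)(W), (4,5)(W), (8,4)(W); every one is W ⇒ L
(8,7): moves to (6,7)(W), (4,7)(W), (8,6)(W); every one is W ⇒ L
(8,9): moves to (6,9)(W), (4,9)(W), (8,8)(W); every one is W ⇒ L
(9,1): moves to (7,1)(W), (5,1)(W), (9,0)(W); every one is W ⇒ L
(9,3): moves to (7,3)(W), (5,3)(W), (9,2)(W); every one is W ⇒ L
(9,5): moves to (7,5)(W), (5,5)(W), (9,4)(W); every one is W ⇒ L
(9,7): moves to (7,7)(W), (5,7)(W), (9,6)(W); every one is W ⇒ L
(9,9): moves to (7,9)(W), (5,9)(W), (9,8)(W); every one is W ⇒ L
Every other cell has at least one move into one of the L cells above, so it is W.
L cells per row: a=0: 5, a=1: 5, a=2: 5, a=3: 5, a=4: 0, a=5: 0, a=6: 5, a=7: 5, a=8: 5, a=9: 5; total 40.

40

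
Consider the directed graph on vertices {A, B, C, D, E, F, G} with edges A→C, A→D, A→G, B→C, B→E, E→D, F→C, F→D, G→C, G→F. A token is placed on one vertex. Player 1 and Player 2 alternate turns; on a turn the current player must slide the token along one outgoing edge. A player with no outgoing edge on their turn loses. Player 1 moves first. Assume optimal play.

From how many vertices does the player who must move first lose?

2

Label each position W (a win for the player to move) or L (a loss). A position with no legal move is L; any other position is W exactly when some move reaches an L, and L when every move reaches a W.
Every edge goes from a vertex to one that appears earlier in the order D, C, F, G, E, A, B, so processing vertices in that order labels each vertex after all of its successors.
D: no outgoing edge → L
C: no outgoing edge → L
F: →C(L), so W
G: →C(L), so W
E: →D(L), so W
A: →C(L), so W
B: →C(L), so W
The L vertices are C, D; that is 2 in all.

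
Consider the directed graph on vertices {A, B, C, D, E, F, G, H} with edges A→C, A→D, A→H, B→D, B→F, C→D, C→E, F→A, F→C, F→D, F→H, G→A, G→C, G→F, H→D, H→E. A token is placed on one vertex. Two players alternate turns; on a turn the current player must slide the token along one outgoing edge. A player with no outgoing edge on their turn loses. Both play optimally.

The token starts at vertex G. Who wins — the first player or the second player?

The second player wins.

Classify positions by backward induction: terminal positions (no move available) are L. From any other position, the mover wins iff some move reaches an L.
Every edge goes from a vertex to one that appears earlier in the order E, D, C, H, A, F, B, G, so processing vertices in that order labels each vertex after all of its successors.
E: no outgoing edge → L
D: no outgoing edge → L
C: →D(L), so W
H: →D(L), so W
A: →D(L), so W
F: →D(L), so W
B: →D(L), so W
G: →F(W), A(W), C(W) — all W, so L
The starting position G is L: whatever the player to move does, the opponent receives a W position.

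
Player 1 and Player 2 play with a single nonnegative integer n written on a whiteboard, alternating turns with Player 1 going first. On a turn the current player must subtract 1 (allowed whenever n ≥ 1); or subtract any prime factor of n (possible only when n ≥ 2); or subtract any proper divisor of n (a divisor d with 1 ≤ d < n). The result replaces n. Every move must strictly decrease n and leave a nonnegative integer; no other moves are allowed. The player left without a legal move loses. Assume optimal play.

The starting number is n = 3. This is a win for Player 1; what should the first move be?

Compute win/loss labels from the base case upward. A position with no move is L. Any other position is W if it can reach an L in one move, else L.
n=0: no move → L
n=1: W (go to 0, an L position)
n=2: W (go to 0, an L position)
n=3: W (go to 0, an L position)
From 3, the L positions reachable in one move are: 0.

Move to 0.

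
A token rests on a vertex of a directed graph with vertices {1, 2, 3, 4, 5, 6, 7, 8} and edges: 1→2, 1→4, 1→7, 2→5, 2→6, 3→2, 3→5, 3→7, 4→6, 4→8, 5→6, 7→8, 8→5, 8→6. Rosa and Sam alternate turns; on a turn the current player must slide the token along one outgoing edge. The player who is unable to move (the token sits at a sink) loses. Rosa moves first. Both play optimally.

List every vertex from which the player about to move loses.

6, 7

Compute win/loss labels from the base case upward. A position with no move is L. Any other position is W if it can reach an L in one move, else L.
Every edge goes from a vertex to one that appears earlier in the order 6, 5, 8, 4, 7, 2, 3, 1, so processing vertices in that order labels each vertex after all of its successors.
6: no outgoing edge → L
5: can move to 6, which is L ⇒ W
8: can move to 6, which is L ⇒ W
4: can move to 6, which is L ⇒ W
7: the only move is to 8(W), a W ⇒ L
2: can move to 6, which is L ⇒ W
3: can move to 7, which is L ⇒ W
1: can move to 7, which is L ⇒ W
Reading off the rows marked L gives the requested list; there are 2 such vertices.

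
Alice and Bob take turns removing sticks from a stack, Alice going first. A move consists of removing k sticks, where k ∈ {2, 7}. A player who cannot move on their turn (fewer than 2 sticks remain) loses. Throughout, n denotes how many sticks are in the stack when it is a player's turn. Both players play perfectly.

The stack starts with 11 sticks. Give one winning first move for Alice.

Remove 2, leaving 9.

Work bottom-up. With no move the player to move loses. Otherwise the position is W if at least one move leads to an L position for the opponent, and L if every move leads to a W.
n=0: no move → L
n=1: no move → L
n=2: →0(L), so W
n=3: →1(L), so W
n=4: →2(W) only, which is W, so L
n=5: →3(W) only, which is W, so L
n=6: →4(L), so W
n=7: →5(L), so W
n=8: →1(L), so W
n=9: →7(W), 2(W) — all W, so L
n=10: →8(W), 3(W) — all W, so L
n=11: →9(L), so W
From 11, the L positions reachable in one move are: 9, 4. Any move reaching one of these is winning.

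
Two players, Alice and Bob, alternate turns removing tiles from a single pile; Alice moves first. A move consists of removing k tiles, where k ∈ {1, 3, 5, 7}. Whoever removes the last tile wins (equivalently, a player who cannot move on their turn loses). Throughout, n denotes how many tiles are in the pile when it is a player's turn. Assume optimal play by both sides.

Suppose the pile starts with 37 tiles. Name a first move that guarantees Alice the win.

Positions with no move are L. A position that does have a move is losing for the player to move precisely when every available move leads to a winning position for the opponent. Fill in the labels:
n=0: no move → L
n=1: reaches L-position 0 → W
n=2: only reaches 1(W), which is W → L
n=3: reaches L-position 2 → W
n=4: only reaches 3(W), 1(W), all W → L
n=5: reaches L-position 4 → W
n=6: only reaches 5(W), 3(W), 1(W), all W → L
n=7: reaches L-position 6 → W
n=8: only reaches 7(W), 5(W), 3(W), 1(W), all W → L
n=9: reaches L-position 8 → W
n=10: only reaches 9(W), 7(W), 5(W), 3(W), all W → L
n=11: reaches L-position 10 → W
n=12: only reaches 11(W), 9(W), 7(W), 5(W), all W → L
n=13: reaches L-position 12 → W
n=14: only reaches 13(W), 11(W), 9(W), 7(W), all W → L
n=15: reaches L-position 14 → W
n=16: only reaches 15(W), 13(W), 11(W), 9(W), all W → L
n=17: reaches L-position 16 → W
n=18: only reaches 17(W), 15(W), 13(W), 11(W), all W → L
n=19: reaches L-position 18 → W
n=20: only reaches 19(W), 17(W), 15(W), 13(W), all W → L
n=21: reaches L-position 20 → W
n=22: only reaches 21(W), 19(W), 17(W), 15(W), all W → L
n=23: reaches L-position 22 → W
n=24: only reaches 23(W), 21(W), 19(W), 17(W), all W → L
n=25: reaches L-position 24 → W
n=26: only reaches 25(W), 23(W), 21(W), 19(W), all W → L
n=27: reaches L-position 26 → W
n=28: only reaches 27(W), 25(W), 23(W), 21(W), all W → L
n=29: reaches L-position 28 → W
n=30: only reaches 29(W), 27(W), 25(W), 23(W), all W → L
n=31: reaches L-position 30 → W
n=32: only reaches 31(W), 29(W), 27(W), 25(W), all W → L
n=33: reaches L-position 32 → W
n=34: only reaches 33(W), 31(W), 29(W), 27(W), all W → L
n=35: reaches L-position 34 → W
n=36: only reaches 35(W), 33(W), 31(W), 29(W), all W → L
n=37: reaches L-position 36 → W
From 37, the L positions reachable in one move are: 36, 34, 32, 30. Any move reaching one of these is winning.

Remove 1, leaving 36.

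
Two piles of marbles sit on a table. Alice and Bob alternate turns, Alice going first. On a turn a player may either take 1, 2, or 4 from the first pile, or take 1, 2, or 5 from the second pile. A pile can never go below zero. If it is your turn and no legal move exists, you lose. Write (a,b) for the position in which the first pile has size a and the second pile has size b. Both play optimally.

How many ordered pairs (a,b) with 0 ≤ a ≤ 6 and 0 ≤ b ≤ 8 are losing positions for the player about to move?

21

Label each position W (a win for the player to move) or L (a loss). A position with no legal move is L; any other position is W exactly when some move reaches an L, and L when every move reaches a W.
Every move lowers a or b (never raises either), so fill the grid row by row in increasing a, and left to right within a row: each cell's successors are then already labelled.
      b=0  b=1  b=2  b=3  b=4  b=5  b=6  b=7  b=8
a=0:    L    W    W    L    W    W    L    W    W
a=1:    W    L    W    W    L    W    W    L    W
a=2:    W    W    L    W    W    L    W    W    L
a=3:    L    W    W    L    W    W    L    W    W
a=4:    W    L    W    W    L    W    W    L    W
a=5:    W    W    L    W    W    L    W    W    L
a=6:    L    W    W    L    W    W    L    W    W
Cells with no legal move (terminal, hence L): (0,0).
The remaining L cells, each justified by listing all of its moves:
(0,3): moves to (0,2)(W), (0,1)(W); every one is W ⇒ L
(0,6): moves to (0,5)(W), (0,4)(W), (0,1)(W); every one is W ⇒ L
(1,1): moves to (0,1)(W), (1,0)(W); every one is W ⇒ L
(1,4): moves to (0,4)(W), (1,3)(W), (1,2)(W); every one is W ⇒ L
(1,7): moves to (0,7)(W), (1,6)(W), (1,5)(W), (1,2)(W); every one is W ⇒ L
(2,2): moves to (1,2)(W), (0,2)(W), (2,1)(W), (2,0)(W); every one is W ⇒ L
(2,5): moves to (1,5)(W), (0,5)(W), (2,4)(W), (2,3)(W), (2,0)(W); every one is W ⇒ L
(2,8): moves to (1,8)(W), (0,8)(W), (2,7)(W), (2,6)(W), (2,3)(W); every one is W ⇒ L
(3,0): moves to (2,0)(W), (1,0)(W); every one is W ⇒ L
(3,3): moves to (2,3)(W), (1,3)(W), (3,2)(W), (3,1)(W); every one is W ⇒ L
(3,6): moves to (2,6)(W), (1,6)(W), (3,5)(W), (3,4)(W), (3,1)(W); every one is W ⇒ L
(4,1): moves to (3,1)(W), (2,1)(W), (0,1)(W), (4,0)(W); every one is W ⇒ L
(4,4): moves to (3,4)(W), (2,4)(W), (0,4)(W), (4,3)(W), (4,2)(W); every one is W ⇒ L
(4,7): moves to (3,7)(W), (2,7)(W), (0,7)(W), (4,6)(W), (4,5)(W), (4,2)(W); every one is W ⇒ L
(5,2): moves to (4,2)(W), (3,2)(W), (1,2)(W), (5,1)(W), (5,0)(W); every one is W ⇒ L
(5,5): moves to (4,5)(W), (3,5)(W), (1,5)(W), (5,4)(W), (5,3)(W), (5,0)(W); every one is W ⇒ L
(5,8): moves to (4,8)(W), (3,8)(W), (1,8)(W), (5,7)(W), (5,6)(W), (5,3)(W); every one is W ⇒ L
(6,0): moves to (5,0)(W), (4,0)(W), (2,0)(W); every one is W ⇒ L
(6,3): moves to (5,3)(W), (4,3)(W), (2,3)(W), (6,2)(W), (6,1)(W); every one is W ⇒ L
(6,6): moves to (5,6)(W), (4,6)(W), (2,6)(W), (6,5)(W), (6,4)(W), (6,1)(W); every one is W ⇒ L
Every other cell has at least one move into one of the L cells above, so it is W.
L cells per row: a=0: 3, a=1: 3, a=2: 3, a=3: 3, a=4: 3, a=5: 3, a=6: 3; total 21.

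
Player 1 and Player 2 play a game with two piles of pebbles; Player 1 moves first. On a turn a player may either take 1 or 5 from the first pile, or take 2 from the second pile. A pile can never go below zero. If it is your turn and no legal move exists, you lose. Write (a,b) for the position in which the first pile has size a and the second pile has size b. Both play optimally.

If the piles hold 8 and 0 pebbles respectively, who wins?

Player 2 wins.

Positions with no move are L. A position that does have a move is losing for the player to move precisely when every available move leads to a winning position for the opponent. Fill in the labels:
No move ever increases a pile, so every position that can arise here has a ≤ 8 and b ≤ 0; it is enough to label the cells with 0 ≤ a ≤ 8 and 0 ≤ b ≤ 0.
Every move lowers a or b (never raises either), so fill the grid row by row in increasing a, and left to right within a row: each cell's successors are then already labelled.
      b=0
a=0:    L
a=1:    W
a=2:    L
a=3:    W
a=4:    L
a=5:    W
a=6:    L
a=7:    W
a=8:    L
Cells with no legal move (terminal, hence L): (0,0).
The remaining L cells, each justified by listing all of its moves:
(2,0): →(1,0)(W) only, which is W, so L
(4,0): →(3,0)(W) only, which is W, so L
(6,0): →(5,0)(W), (1,0)(W) — all W, so L
(8,0): →(7,0)(W), (3,0)(W) — all W, so L
Every other cell has at least one move into one of the L cells above, so it is W.
The starting position (8,0) is L: whatever Player 1 does, the opponent receives a W position.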